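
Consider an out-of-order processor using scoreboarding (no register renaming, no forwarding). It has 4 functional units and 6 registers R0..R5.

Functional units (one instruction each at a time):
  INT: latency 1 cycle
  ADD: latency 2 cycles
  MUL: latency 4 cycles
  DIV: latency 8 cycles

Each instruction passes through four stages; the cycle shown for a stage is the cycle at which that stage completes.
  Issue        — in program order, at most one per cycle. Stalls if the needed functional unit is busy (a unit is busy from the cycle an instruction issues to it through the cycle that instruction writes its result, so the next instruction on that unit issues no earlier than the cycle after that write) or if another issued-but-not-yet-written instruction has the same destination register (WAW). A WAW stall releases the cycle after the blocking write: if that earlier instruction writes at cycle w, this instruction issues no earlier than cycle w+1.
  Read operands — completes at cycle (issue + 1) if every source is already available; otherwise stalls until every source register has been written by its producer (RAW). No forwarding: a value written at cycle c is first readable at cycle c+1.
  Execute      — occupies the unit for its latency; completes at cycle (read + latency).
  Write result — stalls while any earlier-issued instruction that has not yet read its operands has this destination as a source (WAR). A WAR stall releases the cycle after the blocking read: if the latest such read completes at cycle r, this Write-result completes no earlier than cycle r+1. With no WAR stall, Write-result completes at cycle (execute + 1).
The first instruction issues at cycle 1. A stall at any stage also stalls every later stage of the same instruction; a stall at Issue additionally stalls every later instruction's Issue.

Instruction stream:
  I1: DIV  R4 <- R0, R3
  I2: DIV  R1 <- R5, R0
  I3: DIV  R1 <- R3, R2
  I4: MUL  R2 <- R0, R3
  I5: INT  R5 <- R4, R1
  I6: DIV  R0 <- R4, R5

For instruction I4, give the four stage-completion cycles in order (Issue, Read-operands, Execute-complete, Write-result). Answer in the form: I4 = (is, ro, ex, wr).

I4 = (24, 25, 29, 30)

t=1  I1 dispatched to DIV
t=2  I1 operands ready
t=10  I1 complete
t=11  R4←I1
t=12  I2 dispatched to DIV
t=13  I2 operands ready
t=21  I2 complete
t=22  R1←I2
t=23  I3 dispatched to DIV
t=24  I3 operands ready · I4 dispatched to MUL
t=25  I4 operands ready · I5 dispatched to INT
t=29  I4 complete
t=30  R2←I4
t=32  I3 complete
t=33  R1←I3
t=34  I5 operands ready · I6 dispatched to DIV
t=35  I5 complete
t=36  R5←I5
t=37  I6 operands ready
t=45  I6 complete
t=46  R0←I6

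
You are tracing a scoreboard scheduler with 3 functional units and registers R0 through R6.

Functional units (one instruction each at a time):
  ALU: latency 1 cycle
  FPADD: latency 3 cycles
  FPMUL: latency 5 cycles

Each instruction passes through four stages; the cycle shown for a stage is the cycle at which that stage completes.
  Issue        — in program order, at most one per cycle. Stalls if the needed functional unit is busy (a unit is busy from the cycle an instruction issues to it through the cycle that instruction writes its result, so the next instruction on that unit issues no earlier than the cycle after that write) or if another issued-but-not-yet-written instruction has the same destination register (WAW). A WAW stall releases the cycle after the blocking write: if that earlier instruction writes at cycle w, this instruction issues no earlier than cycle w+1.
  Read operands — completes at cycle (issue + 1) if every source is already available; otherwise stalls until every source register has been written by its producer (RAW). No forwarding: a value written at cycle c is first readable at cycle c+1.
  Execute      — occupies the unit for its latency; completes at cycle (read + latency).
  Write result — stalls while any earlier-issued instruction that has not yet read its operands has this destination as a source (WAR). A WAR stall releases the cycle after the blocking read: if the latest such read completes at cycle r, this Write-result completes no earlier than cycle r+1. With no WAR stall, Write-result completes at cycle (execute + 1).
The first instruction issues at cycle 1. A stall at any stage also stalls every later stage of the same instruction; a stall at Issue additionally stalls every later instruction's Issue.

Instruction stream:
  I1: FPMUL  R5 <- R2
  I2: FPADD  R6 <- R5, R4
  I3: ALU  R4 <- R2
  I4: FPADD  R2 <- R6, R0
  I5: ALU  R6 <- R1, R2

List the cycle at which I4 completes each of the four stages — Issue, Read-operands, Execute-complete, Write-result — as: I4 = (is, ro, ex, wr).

I4 = (14, 15, 18, 19)

[1] issue I1 (FPMUL)
[2] I1 read-ops · issue I2 (FPADD)
[3] issue I3 (ALU)
[4] I3 read-ops
[5] I3 finished on ALU
[7] I1 finished on FPMUL
[8] I1→R5
[9] I2 read-ops
[10] I3→R4
[12] I2 finished on FPADD
[13] I2→R6
[14] issue I4 (FPADD)
[15] I4 read-ops · issue I5 (ALU)
[18] I4 finished on FPADD
[19] I4→R2
[20] I5 read-ops
[21] I5 finished on ALU
[22] I5→R6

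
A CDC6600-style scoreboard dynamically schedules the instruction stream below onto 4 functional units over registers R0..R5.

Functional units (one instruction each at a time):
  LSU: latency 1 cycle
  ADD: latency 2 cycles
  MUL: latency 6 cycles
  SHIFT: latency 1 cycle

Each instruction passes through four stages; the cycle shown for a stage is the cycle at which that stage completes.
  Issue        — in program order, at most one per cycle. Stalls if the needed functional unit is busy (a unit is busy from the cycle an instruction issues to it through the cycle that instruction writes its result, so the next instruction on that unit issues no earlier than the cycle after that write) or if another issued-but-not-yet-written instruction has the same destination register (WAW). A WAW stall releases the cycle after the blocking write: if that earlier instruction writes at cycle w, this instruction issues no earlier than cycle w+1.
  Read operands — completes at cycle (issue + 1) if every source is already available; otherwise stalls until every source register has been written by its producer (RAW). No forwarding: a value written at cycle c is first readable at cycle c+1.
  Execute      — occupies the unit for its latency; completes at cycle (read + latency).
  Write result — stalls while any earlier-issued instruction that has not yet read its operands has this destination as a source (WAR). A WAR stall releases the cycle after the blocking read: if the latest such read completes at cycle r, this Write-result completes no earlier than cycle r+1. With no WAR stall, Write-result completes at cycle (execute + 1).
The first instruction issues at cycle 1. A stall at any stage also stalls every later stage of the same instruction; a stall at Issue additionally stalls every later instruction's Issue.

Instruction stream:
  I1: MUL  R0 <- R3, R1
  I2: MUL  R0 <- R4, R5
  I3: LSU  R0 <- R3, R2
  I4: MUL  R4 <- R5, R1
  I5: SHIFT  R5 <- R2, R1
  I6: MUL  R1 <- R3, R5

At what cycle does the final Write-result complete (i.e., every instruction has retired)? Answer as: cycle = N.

t=1  I1 dispatched to MUL
t=2  I1 operands ready
t=8  I1 complete
t=9  R0←I1
t=10  I2 dispatched to MUL
t=11  I2 operands ready
t=17  I2 complete
t=18  R0←I2
t=19  I3 dispatched to LSU
t=20  I3 operands ready | I4 dispatched to MUL
t=21  I3 complete | I4 operands ready | I5 dispatched to SHIFT
t=22  R0←I3 | I5 operands ready
t=23  I5 complete
t=24  R5←I5
t=27  I4 complete
t=28  R4←I4
t=29  I6 dispatched to MUL
t=30  I6 operands ready
t=36  I6 complete
t=37  R1←I6

cycle = 37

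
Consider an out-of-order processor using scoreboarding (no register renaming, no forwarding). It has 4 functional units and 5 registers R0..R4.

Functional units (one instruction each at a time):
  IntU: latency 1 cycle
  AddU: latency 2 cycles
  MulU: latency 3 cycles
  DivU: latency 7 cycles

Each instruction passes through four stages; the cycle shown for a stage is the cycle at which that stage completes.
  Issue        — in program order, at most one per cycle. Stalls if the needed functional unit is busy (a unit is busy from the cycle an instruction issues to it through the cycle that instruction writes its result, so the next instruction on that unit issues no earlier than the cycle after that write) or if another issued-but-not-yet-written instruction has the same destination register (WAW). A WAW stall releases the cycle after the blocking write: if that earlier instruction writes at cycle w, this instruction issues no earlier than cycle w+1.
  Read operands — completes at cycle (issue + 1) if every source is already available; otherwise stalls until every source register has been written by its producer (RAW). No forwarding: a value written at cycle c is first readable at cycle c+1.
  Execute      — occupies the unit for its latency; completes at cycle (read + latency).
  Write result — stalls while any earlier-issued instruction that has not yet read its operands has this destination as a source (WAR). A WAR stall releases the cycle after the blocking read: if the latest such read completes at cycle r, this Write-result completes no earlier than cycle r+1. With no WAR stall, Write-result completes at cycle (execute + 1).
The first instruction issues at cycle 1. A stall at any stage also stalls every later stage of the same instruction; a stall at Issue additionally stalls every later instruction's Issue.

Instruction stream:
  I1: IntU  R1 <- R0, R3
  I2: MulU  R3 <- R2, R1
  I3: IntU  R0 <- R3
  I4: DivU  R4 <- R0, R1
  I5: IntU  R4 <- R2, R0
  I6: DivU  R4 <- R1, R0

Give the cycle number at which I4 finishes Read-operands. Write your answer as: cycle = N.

cycle = 13

t=1  I1 issues→IntU
t=2  I1 reads; I2 issues→MulU
t=3  I1 exec-done
t=4  I1 writes R1
t=5  I2 reads; I3 issues→IntU
t=6  I4 issues→DivU
t=8  I2 exec-done
t=9  I2 writes R3
t=10  I3 reads
t=11  I3 exec-done
t=12  I3 writes R0
t=13  I4 reads
t=20  I4 exec-done
t=21  I4 writes R4
t=22  I5 issues→IntU
t=23  I5 reads
t=24  I5 exec-done
t=25  I5 writes R4
t=26  I6 issues→DivU
t=27  I6 reads
t=34  I6 exec-done
t=35  I6 writes R4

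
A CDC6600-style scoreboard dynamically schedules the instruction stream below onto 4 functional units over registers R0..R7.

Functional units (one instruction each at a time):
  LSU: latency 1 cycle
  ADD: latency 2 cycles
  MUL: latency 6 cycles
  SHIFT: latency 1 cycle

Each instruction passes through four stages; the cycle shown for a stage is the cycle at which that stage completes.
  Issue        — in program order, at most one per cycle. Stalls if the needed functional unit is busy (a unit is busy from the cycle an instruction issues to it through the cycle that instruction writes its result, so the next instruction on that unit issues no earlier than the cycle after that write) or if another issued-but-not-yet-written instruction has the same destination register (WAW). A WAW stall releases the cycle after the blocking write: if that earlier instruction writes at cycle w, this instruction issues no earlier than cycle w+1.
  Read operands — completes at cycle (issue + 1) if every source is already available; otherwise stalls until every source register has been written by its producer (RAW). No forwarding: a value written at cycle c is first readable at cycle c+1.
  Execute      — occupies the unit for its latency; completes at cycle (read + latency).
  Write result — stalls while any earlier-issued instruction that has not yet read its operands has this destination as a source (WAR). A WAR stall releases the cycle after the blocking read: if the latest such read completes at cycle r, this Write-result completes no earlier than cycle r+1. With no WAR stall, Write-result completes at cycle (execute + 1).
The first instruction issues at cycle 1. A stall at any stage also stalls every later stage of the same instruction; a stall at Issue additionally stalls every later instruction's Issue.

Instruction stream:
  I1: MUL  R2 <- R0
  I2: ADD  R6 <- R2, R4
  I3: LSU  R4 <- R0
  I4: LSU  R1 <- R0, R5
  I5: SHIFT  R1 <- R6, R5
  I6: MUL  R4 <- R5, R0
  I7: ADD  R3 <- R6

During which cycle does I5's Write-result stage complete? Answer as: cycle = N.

cycle = 19

c1: I1 issues→MUL
c2: I1 reads; I2 issues→ADD
c3: I3 issues→LSU
c4: I3 reads
c5: I3 exec-done
c8: I1 exec-done
c9: I1 writes R2
c10: I2 reads
c11: I3 writes R4
c12: I2 exec-done; I4 issues→LSU
c13: I2 writes R6; I4 reads
c14: I4 exec-done
c15: I4 writes R1
c16: I5 issues→SHIFT
c17: I5 reads; I6 issues→MUL
c18: I5 exec-done; I6 reads; I7 issues→ADD
c19: I5 writes R1; I7 reads
c21: I7 exec-done
c22: I7 writes R3
c24: I6 exec-done
c25: I6 writes R4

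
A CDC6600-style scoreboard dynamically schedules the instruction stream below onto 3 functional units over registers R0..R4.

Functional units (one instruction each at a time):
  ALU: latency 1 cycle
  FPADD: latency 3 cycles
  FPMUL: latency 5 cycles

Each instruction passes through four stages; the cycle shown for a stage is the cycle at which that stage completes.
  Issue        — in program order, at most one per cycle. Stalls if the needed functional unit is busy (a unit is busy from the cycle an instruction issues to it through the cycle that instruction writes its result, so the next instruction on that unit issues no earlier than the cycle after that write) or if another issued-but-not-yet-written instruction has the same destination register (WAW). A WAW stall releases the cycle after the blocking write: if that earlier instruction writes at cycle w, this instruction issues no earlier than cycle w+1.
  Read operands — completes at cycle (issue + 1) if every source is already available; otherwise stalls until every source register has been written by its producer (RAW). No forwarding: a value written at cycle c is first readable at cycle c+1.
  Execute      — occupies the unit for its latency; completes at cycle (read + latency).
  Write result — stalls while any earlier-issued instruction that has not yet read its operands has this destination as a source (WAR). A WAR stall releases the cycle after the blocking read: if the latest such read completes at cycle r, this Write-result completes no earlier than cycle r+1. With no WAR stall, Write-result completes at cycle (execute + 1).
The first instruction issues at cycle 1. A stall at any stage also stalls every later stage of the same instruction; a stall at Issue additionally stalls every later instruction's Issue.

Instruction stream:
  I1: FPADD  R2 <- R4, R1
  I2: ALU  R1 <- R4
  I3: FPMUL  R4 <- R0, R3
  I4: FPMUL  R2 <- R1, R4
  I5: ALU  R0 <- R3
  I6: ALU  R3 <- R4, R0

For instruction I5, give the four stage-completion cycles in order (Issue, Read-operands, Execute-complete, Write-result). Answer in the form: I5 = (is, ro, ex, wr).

1) issue 1, read 2, done 5, write 6
2) issue 2, read 3, done 4, write 5
3) issue 3, read 4, done 9, write 10
4) issue 11, read 12, done 17, write 18  <struct: FPMUL busy until I3 writes@10>
5) issue 12, read 13, done 14, write 15
6) issue 16, read 17, done 18, write 19  <struct: ALU busy until I5 writes@15>

I5 = (12, 13, 14, 15)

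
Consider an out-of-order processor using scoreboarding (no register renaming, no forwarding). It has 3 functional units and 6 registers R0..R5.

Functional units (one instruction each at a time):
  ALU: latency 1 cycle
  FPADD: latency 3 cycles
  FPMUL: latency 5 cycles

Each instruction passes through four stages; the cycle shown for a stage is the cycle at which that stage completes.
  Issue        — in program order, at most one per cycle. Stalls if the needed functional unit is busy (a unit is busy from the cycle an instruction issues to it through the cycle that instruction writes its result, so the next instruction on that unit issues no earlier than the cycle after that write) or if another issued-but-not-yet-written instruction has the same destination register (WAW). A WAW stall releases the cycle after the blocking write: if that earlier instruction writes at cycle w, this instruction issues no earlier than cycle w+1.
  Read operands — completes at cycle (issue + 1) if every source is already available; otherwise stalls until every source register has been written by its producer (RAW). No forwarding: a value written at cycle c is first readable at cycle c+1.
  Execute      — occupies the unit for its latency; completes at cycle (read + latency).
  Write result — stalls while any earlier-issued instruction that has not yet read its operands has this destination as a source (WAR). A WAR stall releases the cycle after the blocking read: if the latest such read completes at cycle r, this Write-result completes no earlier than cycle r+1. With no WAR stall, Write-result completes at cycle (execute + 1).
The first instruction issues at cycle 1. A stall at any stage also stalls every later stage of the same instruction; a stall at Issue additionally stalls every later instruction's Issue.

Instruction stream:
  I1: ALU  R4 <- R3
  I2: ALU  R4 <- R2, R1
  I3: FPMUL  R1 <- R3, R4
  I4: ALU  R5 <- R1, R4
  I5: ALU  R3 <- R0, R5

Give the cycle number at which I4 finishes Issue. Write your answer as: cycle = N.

cycle = 9

1) issue 1, read 2, done 3, write 4
2) issue 5, read 6, done 7, write 8  <struct: ALU busy until I1 writes@4>
3) issue 6, read 9, done 14, write 15  <RAW R4: wait I2 write@8>
4) issue 9, read 16, done 17, write 18  <struct: ALU busy until I2 writes@8 / RAW R1: wait I3 write@15>
5) issue 19, read 20, done 21, write 22  <struct: ALU busy until I4 writes@18>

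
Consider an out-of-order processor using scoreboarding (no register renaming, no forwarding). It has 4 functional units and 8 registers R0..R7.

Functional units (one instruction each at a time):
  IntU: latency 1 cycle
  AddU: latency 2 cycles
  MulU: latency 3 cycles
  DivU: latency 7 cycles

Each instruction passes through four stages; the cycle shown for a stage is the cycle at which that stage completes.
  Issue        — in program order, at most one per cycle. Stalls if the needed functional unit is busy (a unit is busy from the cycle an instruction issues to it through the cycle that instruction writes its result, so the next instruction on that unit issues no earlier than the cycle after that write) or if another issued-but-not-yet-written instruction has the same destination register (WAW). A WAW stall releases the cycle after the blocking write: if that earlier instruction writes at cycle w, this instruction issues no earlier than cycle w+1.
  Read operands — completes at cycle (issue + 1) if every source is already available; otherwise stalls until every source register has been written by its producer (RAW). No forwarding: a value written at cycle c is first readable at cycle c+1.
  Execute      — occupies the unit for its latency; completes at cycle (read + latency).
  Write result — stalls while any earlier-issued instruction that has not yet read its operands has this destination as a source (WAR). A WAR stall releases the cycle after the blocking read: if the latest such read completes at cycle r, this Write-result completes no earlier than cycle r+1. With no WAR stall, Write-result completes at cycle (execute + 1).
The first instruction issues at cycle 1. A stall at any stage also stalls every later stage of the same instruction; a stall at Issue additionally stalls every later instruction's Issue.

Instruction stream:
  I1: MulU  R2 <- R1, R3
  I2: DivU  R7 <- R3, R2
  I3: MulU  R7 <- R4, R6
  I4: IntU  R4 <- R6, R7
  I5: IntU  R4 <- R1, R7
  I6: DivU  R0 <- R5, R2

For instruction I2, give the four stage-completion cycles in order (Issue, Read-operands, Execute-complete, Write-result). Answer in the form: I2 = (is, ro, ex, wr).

  I1 | 1 | 2 | 5 | 6
  I2 | 2 | 7 | 14 | 15   RAW R2: wait I1 write@6
  I3 | 16 | 17 | 20 | 21   WAW R7: wait I2 write@15
  I4 | 17 | 22 | 23 | 24   RAW R7: wait I3 write@21
  I5 | 25 | 26 | 27 | 28   struct: IntU busy until I4 writes@24
  I6 | 26 | 27 | 34 | 35

I2 = (2, 7, 14, 15)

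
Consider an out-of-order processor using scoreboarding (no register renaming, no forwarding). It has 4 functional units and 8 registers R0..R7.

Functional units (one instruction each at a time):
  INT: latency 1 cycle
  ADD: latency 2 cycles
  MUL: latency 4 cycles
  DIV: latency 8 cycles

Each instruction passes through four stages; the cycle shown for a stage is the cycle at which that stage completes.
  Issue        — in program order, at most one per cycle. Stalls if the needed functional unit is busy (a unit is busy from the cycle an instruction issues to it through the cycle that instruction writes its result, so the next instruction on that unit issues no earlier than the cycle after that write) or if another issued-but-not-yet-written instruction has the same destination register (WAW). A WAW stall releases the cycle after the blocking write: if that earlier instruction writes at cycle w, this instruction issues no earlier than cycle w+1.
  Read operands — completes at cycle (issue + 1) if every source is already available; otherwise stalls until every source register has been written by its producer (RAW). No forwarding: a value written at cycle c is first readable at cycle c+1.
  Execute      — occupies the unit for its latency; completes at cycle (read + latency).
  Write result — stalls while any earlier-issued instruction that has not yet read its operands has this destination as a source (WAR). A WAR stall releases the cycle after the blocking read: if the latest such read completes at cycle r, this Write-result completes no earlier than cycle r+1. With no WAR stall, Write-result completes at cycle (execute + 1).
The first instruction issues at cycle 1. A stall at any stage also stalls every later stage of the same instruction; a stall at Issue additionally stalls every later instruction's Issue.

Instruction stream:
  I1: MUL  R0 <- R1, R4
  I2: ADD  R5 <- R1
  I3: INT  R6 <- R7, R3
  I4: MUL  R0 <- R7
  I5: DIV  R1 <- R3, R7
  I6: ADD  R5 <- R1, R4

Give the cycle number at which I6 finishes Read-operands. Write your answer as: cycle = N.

cycle = 20

c1: I1 dispatched to MUL
c2: I1 operands ready · I2 dispatched to ADD
c3: I2 operands ready · I3 dispatched to INT
c4: I3 operands ready
c5: I2 complete · I3 complete
c6: I1 complete · R5←I2 · R6←I3
c7: R0←I1
c8: I4 dispatched to MUL
c9: I4 operands ready · I5 dispatched to DIV
c10: I5 operands ready · I6 dispatched to ADD
c13: I4 complete
c14: R0←I4
c18: I5 complete
c19: R1←I5
c20: I6 operands ready
c22: I6 complete
c23: R5←I6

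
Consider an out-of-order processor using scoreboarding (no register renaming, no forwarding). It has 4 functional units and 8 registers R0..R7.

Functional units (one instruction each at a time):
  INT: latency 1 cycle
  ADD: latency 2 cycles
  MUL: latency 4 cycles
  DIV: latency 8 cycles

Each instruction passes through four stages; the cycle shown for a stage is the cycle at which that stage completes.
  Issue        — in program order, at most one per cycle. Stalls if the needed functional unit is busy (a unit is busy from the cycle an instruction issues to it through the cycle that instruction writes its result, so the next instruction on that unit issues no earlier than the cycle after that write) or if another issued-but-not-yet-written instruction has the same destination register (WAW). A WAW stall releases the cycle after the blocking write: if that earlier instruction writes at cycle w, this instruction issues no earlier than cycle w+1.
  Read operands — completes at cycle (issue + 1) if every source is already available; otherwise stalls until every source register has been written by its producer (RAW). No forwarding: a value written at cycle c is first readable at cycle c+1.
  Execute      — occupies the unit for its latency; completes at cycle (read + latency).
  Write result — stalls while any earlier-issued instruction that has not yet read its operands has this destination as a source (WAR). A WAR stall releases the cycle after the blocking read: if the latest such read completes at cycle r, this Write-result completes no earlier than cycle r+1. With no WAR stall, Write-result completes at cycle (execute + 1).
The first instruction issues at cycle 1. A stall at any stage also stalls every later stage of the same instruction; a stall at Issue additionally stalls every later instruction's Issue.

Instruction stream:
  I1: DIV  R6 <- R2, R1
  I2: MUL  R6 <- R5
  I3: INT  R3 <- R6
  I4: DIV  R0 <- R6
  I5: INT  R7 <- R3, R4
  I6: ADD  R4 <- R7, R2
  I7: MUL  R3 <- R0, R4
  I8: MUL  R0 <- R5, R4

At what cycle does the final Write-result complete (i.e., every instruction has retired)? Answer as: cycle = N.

I1: IS=1 RO=2 EX=10 WR=11
I2: IS=12 RO=13 EX=17 WR=18  [WAW R6: wait I1 write@11]
I3: IS=13 RO=19 EX=20 WR=21  [RAW R6: wait I2 write@18]
I4: IS=14 RO=19 EX=27 WR=28  [RAW R6: wait I2 write@18]
I5: IS=22 RO=23 EX=24 WR=25  [struct: INT busy until I3 writes@21]
I6: IS=23 RO=26 EX=28 WR=29  [RAW R7: wait I5 write@25]
I7: IS=24 RO=30 EX=34 WR=35  [RAW R4: wait I6 write@29]
I8: IS=36 RO=37 EX=41 WR=42  [struct: MUL busy until I7 writes@35]

cycle = 42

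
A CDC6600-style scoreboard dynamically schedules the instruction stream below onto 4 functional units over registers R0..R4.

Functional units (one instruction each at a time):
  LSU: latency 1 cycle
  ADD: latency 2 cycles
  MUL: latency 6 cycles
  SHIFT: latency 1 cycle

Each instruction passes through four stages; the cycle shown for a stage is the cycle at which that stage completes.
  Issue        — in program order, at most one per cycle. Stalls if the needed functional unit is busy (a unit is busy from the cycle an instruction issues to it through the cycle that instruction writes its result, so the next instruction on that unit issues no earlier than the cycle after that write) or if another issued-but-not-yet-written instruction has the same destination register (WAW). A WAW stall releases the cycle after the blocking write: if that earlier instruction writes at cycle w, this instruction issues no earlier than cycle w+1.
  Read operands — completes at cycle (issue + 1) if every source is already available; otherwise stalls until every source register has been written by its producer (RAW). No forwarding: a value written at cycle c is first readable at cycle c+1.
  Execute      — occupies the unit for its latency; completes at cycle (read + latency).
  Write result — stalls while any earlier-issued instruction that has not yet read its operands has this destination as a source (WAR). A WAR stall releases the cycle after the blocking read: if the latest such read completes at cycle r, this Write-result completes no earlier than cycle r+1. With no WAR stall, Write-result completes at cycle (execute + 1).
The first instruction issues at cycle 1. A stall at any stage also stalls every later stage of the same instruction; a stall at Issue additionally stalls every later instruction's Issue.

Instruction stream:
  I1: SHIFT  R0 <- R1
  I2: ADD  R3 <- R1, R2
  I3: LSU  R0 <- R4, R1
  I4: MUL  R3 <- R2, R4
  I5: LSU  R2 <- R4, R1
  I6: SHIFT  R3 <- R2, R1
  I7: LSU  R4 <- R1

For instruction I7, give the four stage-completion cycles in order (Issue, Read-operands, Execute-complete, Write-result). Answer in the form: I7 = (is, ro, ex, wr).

I7 = (17, 18, 19, 20)

c1: issue I1 (SHIFT)
c2: I1 read-ops, issue I2 (ADD)
c3: I1 finished on SHIFT, I2 read-ops
c4: I1→R0
c5: I2 finished on ADD, issue I3 (LSU)
c6: I2→R3, I3 read-ops
c7: I3 finished on LSU, issue I4 (MUL)
c8: I3→R0, I4 read-ops
c9: issue I5 (LSU)
c10: I5 read-ops
c11: I5 finished on LSU
c12: I5→R2
c14: I4 finished on MUL
c15: I4→R3
c16: issue I6 (SHIFT)
c17: I6 read-ops, issue I7 (LSU)
c18: I6 finished on SHIFT, I7 read-ops
c19: I6→R3, I7 finished on LSU
c20: I7→R4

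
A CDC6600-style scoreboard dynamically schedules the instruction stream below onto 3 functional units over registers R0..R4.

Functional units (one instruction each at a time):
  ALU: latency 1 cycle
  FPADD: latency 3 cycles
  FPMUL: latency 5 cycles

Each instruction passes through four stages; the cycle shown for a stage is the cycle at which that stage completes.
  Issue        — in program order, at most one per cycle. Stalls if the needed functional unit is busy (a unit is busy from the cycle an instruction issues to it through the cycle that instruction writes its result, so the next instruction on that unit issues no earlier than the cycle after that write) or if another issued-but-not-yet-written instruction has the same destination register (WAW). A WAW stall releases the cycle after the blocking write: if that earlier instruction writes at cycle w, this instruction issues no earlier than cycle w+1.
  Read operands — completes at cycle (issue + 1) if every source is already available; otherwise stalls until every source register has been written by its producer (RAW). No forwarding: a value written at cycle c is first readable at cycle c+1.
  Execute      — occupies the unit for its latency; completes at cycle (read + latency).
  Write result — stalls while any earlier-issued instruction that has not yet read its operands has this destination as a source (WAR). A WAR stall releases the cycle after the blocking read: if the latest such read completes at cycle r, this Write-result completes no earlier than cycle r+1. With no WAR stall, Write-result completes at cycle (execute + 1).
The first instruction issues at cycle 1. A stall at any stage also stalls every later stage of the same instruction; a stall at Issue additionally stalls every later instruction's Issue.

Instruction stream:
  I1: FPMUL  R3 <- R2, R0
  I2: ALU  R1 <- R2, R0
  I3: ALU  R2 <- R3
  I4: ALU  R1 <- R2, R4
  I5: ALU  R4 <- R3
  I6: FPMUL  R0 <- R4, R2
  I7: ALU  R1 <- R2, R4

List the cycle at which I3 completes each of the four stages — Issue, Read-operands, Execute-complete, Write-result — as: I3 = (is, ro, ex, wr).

c1: I1→FPMUL
c2: I1 RO, I2→ALU
c3: I2 RO
c4: I2 EX
c5: I2 WR R1
c6: I3→ALU
c7: I1 EX
c8: I1 WR R3
c9: I3 RO
c10: I3 EX
c11: I3 WR R2
c12: I4→ALU
c13: I4 RO
c14: I4 EX
c15: I4 WR R1
c16: I5→ALU
c17: I5 RO, I6→FPMUL
c18: I5 EX
c19: I5 WR R4
c20: I6 RO, I7→ALU
c21: I7 RO
c22: I7 EX
c23: I7 WR R1
c25: I6 EX
c26: I6 WR R0

I3 = (6, 9, 10, 11)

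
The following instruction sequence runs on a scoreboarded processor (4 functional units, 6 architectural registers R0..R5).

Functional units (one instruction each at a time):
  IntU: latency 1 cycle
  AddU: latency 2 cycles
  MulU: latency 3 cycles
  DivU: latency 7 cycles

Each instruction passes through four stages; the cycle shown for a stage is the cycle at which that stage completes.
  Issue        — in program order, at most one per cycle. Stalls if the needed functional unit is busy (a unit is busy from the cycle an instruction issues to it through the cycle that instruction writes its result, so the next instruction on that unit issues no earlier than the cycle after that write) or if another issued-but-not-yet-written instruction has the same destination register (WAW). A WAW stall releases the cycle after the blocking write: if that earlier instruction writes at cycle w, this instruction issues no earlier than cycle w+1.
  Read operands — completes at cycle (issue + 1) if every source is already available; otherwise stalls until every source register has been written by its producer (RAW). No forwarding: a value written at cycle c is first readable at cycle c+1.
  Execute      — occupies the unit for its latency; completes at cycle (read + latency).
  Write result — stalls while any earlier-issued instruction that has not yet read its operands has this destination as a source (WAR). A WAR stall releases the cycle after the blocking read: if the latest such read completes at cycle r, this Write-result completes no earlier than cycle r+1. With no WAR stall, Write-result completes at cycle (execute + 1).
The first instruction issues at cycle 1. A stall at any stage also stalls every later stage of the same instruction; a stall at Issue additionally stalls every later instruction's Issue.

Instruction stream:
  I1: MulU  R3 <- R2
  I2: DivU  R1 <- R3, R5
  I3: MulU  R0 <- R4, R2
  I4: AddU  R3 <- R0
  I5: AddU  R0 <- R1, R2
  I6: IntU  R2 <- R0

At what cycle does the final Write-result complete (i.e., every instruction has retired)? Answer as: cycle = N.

cycle = 24

c1: I1→MulU
c2: I1 RO · I2→DivU
c5: I1 EX
c6: I1 WR R3
c7: I2 RO · I3→MulU
c8: I3 RO · I4→AddU
c11: I3 EX
c12: I3 WR R0
c13: I4 RO
c14: I2 EX
c15: I2 WR R1 · I4 EX
c16: I4 WR R3
c17: I5→AddU
c18: I5 RO · I6→IntU
c20: I5 EX
c21: I5 WR R0
c22: I6 RO
c23: I6 EX
c24: I6 WR R2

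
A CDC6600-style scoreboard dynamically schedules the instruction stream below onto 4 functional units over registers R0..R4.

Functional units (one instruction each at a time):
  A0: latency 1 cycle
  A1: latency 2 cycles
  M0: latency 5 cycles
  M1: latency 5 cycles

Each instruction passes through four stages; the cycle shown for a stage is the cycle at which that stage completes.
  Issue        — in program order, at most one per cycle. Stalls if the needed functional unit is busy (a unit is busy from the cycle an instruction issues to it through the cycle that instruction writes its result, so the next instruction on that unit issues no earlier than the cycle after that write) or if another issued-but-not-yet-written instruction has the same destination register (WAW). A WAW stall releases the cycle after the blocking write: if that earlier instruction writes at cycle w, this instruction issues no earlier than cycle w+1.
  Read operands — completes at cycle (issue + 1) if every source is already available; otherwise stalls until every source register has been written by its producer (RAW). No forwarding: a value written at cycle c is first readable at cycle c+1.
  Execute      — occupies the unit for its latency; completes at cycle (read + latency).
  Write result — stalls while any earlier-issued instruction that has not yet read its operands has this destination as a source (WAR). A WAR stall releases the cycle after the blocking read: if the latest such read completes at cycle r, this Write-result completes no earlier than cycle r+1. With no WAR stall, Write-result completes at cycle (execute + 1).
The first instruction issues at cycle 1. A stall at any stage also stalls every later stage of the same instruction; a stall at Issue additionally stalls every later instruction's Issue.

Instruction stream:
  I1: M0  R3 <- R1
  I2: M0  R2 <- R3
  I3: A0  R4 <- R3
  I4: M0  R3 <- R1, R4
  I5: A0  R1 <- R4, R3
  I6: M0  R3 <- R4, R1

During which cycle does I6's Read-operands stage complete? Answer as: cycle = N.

t=1  I1→M0
t=2  I1 RO
t=7  I1 EX
t=8  I1 WR R3
t=9  I2→M0
t=10  I2 RO; I3→A0
t=11  I3 RO
t=12  I3 EX
t=13  I3 WR R4
t=15  I2 EX
t=16  I2 WR R2
t=17  I4→M0
t=18  I4 RO; I5→A0
t=23  I4 EX
t=24  I4 WR R3
t=25  I5 RO; I6→M0
t=26  I5 EX
t=27  I5 WR R1
t=28  I6 RO
t=33  I6 EX
t=34  I6 WR R3

cycle = 28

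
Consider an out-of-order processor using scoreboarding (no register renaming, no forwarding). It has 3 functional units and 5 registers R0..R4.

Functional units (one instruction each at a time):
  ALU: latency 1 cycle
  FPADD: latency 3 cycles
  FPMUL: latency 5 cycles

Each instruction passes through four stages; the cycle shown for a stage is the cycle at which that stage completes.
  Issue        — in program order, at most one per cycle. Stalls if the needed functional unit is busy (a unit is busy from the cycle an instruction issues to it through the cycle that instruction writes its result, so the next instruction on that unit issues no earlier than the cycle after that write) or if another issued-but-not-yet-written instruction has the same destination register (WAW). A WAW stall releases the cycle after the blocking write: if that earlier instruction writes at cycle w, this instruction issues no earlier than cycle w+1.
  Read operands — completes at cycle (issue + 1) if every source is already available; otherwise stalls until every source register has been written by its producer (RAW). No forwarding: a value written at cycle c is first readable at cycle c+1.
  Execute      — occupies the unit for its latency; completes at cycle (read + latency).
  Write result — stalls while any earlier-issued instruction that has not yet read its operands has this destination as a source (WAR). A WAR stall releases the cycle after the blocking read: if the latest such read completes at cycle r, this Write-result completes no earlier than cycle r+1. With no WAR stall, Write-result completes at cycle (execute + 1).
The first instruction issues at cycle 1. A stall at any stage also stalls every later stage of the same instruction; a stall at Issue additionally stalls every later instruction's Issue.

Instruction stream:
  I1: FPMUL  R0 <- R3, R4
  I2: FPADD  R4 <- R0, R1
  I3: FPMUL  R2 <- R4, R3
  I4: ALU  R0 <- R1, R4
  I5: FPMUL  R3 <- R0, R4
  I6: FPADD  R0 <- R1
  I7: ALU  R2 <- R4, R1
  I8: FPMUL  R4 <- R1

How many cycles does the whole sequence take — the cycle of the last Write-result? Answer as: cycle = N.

cycle = 36

t=1  issue I1 (FPMUL)
t=2  I1 read-ops · issue I2 (FPADD)
t=7  I1 finished on FPMUL
t=8  I1→R0
t=9  I2 read-ops · issue I3 (FPMUL)
t=10  issue I4 (ALU)
t=12  I2 finished on FPADD
t=13  I2→R4
t=14  I3 read-ops · I4 read-ops
t=15  I4 finished on ALU
t=16  I4→R0
t=19  I3 finished on FPMUL
t=20  I3→R2
t=21  issue I5 (FPMUL)
t=22  I5 read-ops · issue I6 (FPADD)
t=23  I6 read-ops · issue I7 (ALU)
t=24  I7 read-ops
t=25  I7 finished on ALU
t=26  I6 finished on FPADD · I7→R2
t=27  I5 finished on FPMUL · I6→R0
t=28  I5→R3
t=29  issue I8 (FPMUL)
t=30  I8 read-ops
t=35  I8 finished on FPMUL
t=36  I8→R4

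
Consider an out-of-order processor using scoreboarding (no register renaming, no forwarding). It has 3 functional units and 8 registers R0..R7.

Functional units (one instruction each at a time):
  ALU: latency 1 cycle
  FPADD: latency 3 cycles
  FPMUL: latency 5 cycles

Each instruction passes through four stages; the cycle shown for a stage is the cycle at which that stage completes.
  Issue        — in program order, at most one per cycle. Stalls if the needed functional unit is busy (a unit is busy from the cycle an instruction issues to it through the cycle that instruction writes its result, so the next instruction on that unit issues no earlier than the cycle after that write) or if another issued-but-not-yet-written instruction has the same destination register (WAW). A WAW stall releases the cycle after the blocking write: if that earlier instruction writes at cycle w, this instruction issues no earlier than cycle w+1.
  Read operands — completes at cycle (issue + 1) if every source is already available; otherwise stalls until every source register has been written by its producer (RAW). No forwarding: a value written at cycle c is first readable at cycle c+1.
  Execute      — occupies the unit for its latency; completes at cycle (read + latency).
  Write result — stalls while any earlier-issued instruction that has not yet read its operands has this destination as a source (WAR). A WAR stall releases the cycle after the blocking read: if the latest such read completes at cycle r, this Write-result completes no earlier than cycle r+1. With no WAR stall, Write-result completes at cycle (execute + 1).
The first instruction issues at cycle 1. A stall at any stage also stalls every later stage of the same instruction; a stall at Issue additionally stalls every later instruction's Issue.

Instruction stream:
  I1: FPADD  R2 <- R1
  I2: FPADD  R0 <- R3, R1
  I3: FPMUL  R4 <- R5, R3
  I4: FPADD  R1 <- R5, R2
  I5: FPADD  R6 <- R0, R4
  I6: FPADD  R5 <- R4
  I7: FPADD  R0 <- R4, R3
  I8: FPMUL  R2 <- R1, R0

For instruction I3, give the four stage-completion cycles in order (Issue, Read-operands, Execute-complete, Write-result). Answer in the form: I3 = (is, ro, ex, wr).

I3 = (8, 9, 14, 15)

1) issue 1, read 2, done 5, write 6
2) issue 7, read 8, done 11, write 12  <struct: FPADD busy until I1 writes@6>
3) issue 8, read 9, done 14, write 15
4) issue 13, read 14, done 17, write 18  <struct: FPADD busy until I2 writes@12>
5) issue 19, read 20, done 23, write 24  <struct: FPADD busy until I4 writes@18>
6) issue 25, read 26, done 29, write 30  <struct: FPADD busy until I5 writes@24>
7) issue 31, read 32, done 35, write 36  <struct: FPADD busy until I6 writes@30>
8) issue 32, read 37, done 42, write 43  <RAW R0: wait I7 write@36>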